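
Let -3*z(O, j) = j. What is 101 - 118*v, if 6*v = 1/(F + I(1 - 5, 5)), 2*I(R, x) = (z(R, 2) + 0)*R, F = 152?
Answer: 46401/460 ≈ 100.87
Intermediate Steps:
z(O, j) = -j/3
I(R, x) = -R/3 (I(R, x) = ((-1/3*2 + 0)*R)/2 = ((-2/3 + 0)*R)/2 = (-2*R/3)/2 = -R/3)
v = 1/920 (v = 1/(6*(152 - (1 - 5)/3)) = 1/(6*(152 - 1/3*(-4))) = 1/(6*(152 + 4/3)) = 1/(6*(460/3)) = (1/6)*(3/460) = 1/920 ≈ 0.0010870)
101 - 118*v = 101 - 118*1/920 = 101 - 59/460 = 46401/460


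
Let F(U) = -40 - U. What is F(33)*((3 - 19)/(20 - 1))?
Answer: 1168/19 ≈ 61.474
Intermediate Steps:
F(33)*((3 - 19)/(20 - 1)) = (-40 - 1*33)*((3 - 19)/(20 - 1)) = (-40 - 33)*(-16/19) = -(-1168)/19 = -73*(-16/19) = 1168/19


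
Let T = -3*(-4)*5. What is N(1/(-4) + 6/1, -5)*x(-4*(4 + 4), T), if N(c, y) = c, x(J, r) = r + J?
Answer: 161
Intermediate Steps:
T = 60 (T = 12*5 = 60)
x(J, r) = J + r
N(1/(-4) + 6/1, -5)*x(-4*(4 + 4), T) = (1/(-4) + 6/1)*(-4*(4 + 4) + 60) = (1*(-¼) + 6*1)*(-4*8 + 60) = (-¼ + 6)*(-32 + 60) = (23/4)*28 = 161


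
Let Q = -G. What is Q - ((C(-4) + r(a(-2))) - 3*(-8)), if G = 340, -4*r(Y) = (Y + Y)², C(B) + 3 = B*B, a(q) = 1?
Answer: -376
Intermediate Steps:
C(B) = -3 + B² (C(B) = -3 + B*B = -3 + B²)
r(Y) = -Y² (r(Y) = -(Y + Y)²/4 = -4*Y²/4 = -Y²)
Q = -340 (Q = -1*340 = -340)
Q - ((C(-4) + r(a(-2))) - 3*(-8)) = -340 - (((-3 + (-4)²) - 1*1²) - 3*(-8)) = -340 - (((-3 + 16) - 1*1) + 24) = -340 - ((13 - 1) + 24) = -340 - (12 + 24) = -340 - 1*36 = -340 - 36 = -376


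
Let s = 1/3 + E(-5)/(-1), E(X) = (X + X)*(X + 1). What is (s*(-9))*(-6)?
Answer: -2142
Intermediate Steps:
E(X) = 2*X*(1 + X) (E(X) = (2*X)*(1 + X) = 2*X*(1 + X))
s = -119/3 (s = 1/3 + (2*(-5)*(1 - 5))/(-1) = 1*(⅓) + (2*(-5)*(-4))*(-1) = ⅓ + 40*(-1) = ⅓ - 40 = -119/3 ≈ -39.667)
(s*(-9))*(-6) = -119/3*(-9)*(-6) = 357*(-6) = -2142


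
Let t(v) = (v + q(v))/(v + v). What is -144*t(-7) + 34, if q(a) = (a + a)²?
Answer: 1978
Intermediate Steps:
q(a) = 4*a² (q(a) = (2*a)² = 4*a²)
t(v) = (v + 4*v²)/(2*v) (t(v) = (v + 4*v²)/(v + v) = (v + 4*v²)/((2*v)) = (v + 4*v²)*(1/(2*v)) = (v + 4*v²)/(2*v))
-144*t(-7) + 34 = -144*(½ + 2*(-7)) + 34 = -144*(½ - 14) + 34 = -144*(-27/2) + 34 = 1944 + 34 = 1978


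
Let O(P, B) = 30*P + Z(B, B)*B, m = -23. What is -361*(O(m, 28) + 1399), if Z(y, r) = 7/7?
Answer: -266057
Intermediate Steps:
Z(y, r) = 1 (Z(y, r) = 7*(1/7) = 1)
O(P, B) = B + 30*P (O(P, B) = 30*P + 1*B = 30*P + B = B + 30*P)
-361*(O(m, 28) + 1399) = -361*((28 + 30*(-23)) + 1399) = -361*((28 - 690) + 1399) = -361*(-662 + 1399) = -361*737 = -266057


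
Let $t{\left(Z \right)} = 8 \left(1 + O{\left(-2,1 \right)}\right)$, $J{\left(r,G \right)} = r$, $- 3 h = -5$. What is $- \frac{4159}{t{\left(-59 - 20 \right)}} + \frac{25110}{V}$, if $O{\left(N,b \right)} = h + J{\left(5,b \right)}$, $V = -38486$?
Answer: $- \frac{242405031}{3540712} \approx -68.462$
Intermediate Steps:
$h = \frac{5}{3}$ ($h = \left(- \frac{1}{3}\right) \left(-5\right) = \frac{5}{3} \approx 1.6667$)
$O{\left(N,b \right)} = \frac{20}{3}$ ($O{\left(N,b \right)} = \frac{5}{3} + 5 = \frac{20}{3}$)
$t{\left(Z \right)} = \frac{184}{3}$ ($t{\left(Z \right)} = 8 \left(1 + \frac{20}{3}\right) = 8 \cdot \frac{23}{3} = \frac{184}{3}$)
$- \frac{4159}{t{\left(-59 - 20 \right)}} + \frac{25110}{V} = - \frac{4159}{\frac{184}{3}} + \frac{25110}{-38486} = \left(-4159\right) \frac{3}{184} + 25110 \left(- \frac{1}{38486}\right) = - \frac{12477}{184} - \frac{12555}{19243} = - \frac{242405031}{3540712}$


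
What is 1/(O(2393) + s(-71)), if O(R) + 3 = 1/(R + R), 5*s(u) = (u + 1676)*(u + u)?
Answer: -4786/218169809 ≈ -2.1937e-5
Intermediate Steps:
s(u) = 2*u*(1676 + u)/5 (s(u) = ((u + 1676)*(u + u))/5 = ((1676 + u)*(2*u))/5 = (2*u*(1676 + u))/5 = 2*u*(1676 + u)/5)
O(R) = -3 + 1/(2*R) (O(R) = -3 + 1/(R + R) = -3 + 1/(2*R))
1/(O(2393) + s(-71)) = 1/((-3 + (1/2)/2393) + (2/5)*(-71)*(1676 - 71)) = 1/((-3 + (1/2)*(1/2393)) + (2/5)*(-71)*1605) = 1/((-3 + 1/4786) - 45582) = 1/(-14357/4786 - 45582) = 1/(-218169809/4786) = -4786/218169809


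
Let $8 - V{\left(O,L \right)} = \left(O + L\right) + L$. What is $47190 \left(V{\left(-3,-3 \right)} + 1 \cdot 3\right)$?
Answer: $943800$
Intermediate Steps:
$V{\left(O,L \right)} = 8 - O - 2 L$ ($V{\left(O,L \right)} = 8 - \left(\left(O + L\right) + L\right) = 8 - \left(\left(L + O\right) + L\right) = 8 - \left(O + 2 L\right) = 8 - O - 2 L$)
$47190 \left(V{\left(-3,-3 \right)} + 1 \cdot 3\right) = 47190 \left(\left(8 - -3 - -6\right) + 1 \cdot 3\right) = 47190 \left(\left(8 + 3 + 6\right) + 3\right) = 47190 \left(17 + 3\right) = 47190 \cdot 20 = 943800$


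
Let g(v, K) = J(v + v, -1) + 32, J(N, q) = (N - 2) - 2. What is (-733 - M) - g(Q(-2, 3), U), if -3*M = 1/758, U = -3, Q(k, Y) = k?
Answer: -1721417/2274 ≈ -757.00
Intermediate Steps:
J(N, q) = -4 + N (J(N, q) = (-2 + N) - 2 = -4 + N)
M = -1/2274 (M = -⅓/758 = -⅓*1/758 = -1/2274 ≈ -0.00043975)
g(v, K) = 28 + 2*v (g(v, K) = (-4 + (v + v)) + 32 = (-4 + 2*v) + 32 = 28 + 2*v)
(-733 - M) - g(Q(-2, 3), U) = (-733 - 1*(-1/2274)) - (28 + 2*(-2)) = (-733 + 1/2274) - (28 - 4) = -1666841/2274 - 1*24 = -1666841/2274 - 24 = -1721417/2274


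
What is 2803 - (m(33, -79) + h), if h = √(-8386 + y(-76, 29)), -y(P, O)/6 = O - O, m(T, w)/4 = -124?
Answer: 3299 - I*√8386 ≈ 3299.0 - 91.575*I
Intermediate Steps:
m(T, w) = -496 (m(T, w) = 4*(-124) = -496)
y(P, O) = 0 (y(P, O) = -6*(O - O) = -6*0 = 0)
h = I*√8386 (h = √(-8386 + 0) = √(-8386) = I*√8386 ≈ 91.575*I)
2803 - (m(33, -79) + h) = 2803 - (-496 + I*√8386) = 2803 + (496 - I*√8386) = 3299 - I*√8386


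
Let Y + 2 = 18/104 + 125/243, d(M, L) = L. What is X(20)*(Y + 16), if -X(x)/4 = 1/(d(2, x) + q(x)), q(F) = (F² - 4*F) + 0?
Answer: -185591/1074060 ≈ -0.17279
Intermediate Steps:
q(F) = F² - 4*F
X(x) = -4/(x + x*(-4 + x))
Y = -16585/12636 (Y = -2 + (18/104 + 125/243) = -2 + (18*(1/104) + 125*(1/243)) = -2 + (9/52 + 125/243) = -2 + 8687/12636 = -16585/12636 ≈ -1.3125)
X(20)*(Y + 16) = (-4/(20*(-3 + 20)))*(-16585/12636 + 16) = -4*1/20/17*(185591/12636) = -4*1/20*1/17*(185591/12636) = -1/85*185591/12636 = -185591/1074060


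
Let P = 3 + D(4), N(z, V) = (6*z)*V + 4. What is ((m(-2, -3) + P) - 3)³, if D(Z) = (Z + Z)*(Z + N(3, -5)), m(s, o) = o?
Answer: -286191179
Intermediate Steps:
N(z, V) = 4 + 6*V*z (N(z, V) = 6*V*z + 4 = 4 + 6*V*z)
D(Z) = 2*Z*(-86 + Z) (D(Z) = (Z + Z)*(Z + (4 + 6*(-5)*3)) = (2*Z)*(Z + (4 - 90)) = (2*Z)*(Z - 86) = (2*Z)*(-86 + Z) = 2*Z*(-86 + Z))
P = -653 (P = 3 + 2*4*(-86 + 4) = 3 + 2*4*(-82) = 3 - 656 = -653)
((m(-2, -3) + P) - 3)³ = ((-3 - 653) - 3)³ = (-656 - 3)³ = (-659)³ = -286191179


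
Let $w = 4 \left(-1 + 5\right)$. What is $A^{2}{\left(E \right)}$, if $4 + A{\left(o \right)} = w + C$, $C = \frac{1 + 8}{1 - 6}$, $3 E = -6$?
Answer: $\frac{2601}{25} \approx 104.04$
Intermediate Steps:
$w = 16$ ($w = 4 \cdot 4 = 16$)
$E = -2$ ($E = \frac{1}{3} \left(-6\right) = -2$)
$C = - \frac{9}{5}$ ($C = \frac{9}{-5} = 9 \left(- \frac{1}{5}\right) = - \frac{9}{5} \approx -1.8$)
$A{\left(o \right)} = \frac{51}{5}$ ($A{\left(o \right)} = -4 + \left(16 - \frac{9}{5}\right) = -4 + \frac{71}{5} = \frac{51}{5}$)
$A^{2}{\left(E \right)} = \left(\frac{51}{5}\right)^{2} = \frac{2601}{25}$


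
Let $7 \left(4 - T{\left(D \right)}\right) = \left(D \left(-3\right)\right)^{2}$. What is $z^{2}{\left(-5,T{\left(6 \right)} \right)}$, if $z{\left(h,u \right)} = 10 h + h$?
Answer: $3025$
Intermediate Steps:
$T{\left(D \right)} = 4 - \frac{9 D^{2}}{7}$ ($T{\left(D \right)} = 4 - \frac{\left(D \left(-3\right)\right)^{2}}{7} = 4 - \frac{\left(- 3 D\right)^{2}}{7} = 4 - \frac{9 D^{2}}{7}$)
$z{\left(h,u \right)} = 11 h$
$z^{2}{\left(-5,T{\left(6 \right)} \right)} = \left(11 \left(-5\right)\right)^{2} = \left(-55\right)^{2} = 3025$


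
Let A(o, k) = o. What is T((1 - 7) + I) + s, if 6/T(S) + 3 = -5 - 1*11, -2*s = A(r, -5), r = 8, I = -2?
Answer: -82/19 ≈ -4.3158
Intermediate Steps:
s = -4 (s = -½*8 = -4)
T(S) = -6/19 (T(S) = 6/(-3 + (-5 - 1*11)) = 6/(-3 + (-5 - 11)) = 6/(-3 - 16) = 6/(-19) = 6*(-1/19) = -6/19)
T((1 - 7) + I) + s = -6/19 - 4 = -82/19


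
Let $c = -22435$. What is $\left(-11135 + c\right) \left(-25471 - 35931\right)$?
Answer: $2061265140$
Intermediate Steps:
$\left(-11135 + c\right) \left(-25471 - 35931\right) = \left(-11135 - 22435\right) \left(-25471 - 35931\right) = \left(-33570\right) \left(-61402\right) = 2061265140$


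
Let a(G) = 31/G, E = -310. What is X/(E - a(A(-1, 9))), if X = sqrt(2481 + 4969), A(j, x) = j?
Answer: -5*sqrt(298)/279 ≈ -0.30937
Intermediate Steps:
X = 5*sqrt(298) (X = sqrt(7450) = 5*sqrt(298) ≈ 86.313)
X/(E - a(A(-1, 9))) = (5*sqrt(298))/(-310 - 31/(-1)) = (5*sqrt(298))/(-310 - 31*(-1)) = (5*sqrt(298))/(-310 - 1*(-31)) = (5*sqrt(298))/(-310 + 31) = (5*sqrt(298))/(-279) = (5*sqrt(298))*(-1/279) = -5*sqrt(298)/279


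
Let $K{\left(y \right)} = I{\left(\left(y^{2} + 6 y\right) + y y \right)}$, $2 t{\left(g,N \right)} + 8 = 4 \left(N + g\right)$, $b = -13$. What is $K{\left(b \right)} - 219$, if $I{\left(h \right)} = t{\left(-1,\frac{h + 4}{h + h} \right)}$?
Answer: $- \frac{14559}{65} \approx -223.98$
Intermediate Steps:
$t{\left(g,N \right)} = -4 + 2 N + 2 g$ ($t{\left(g,N \right)} = -4 + \frac{4 \left(N + g\right)}{2} = -4 + \frac{4 N + 4 g}{2} = -4 + \left(2 N + 2 g\right) = -4 + 2 N + 2 g$)
$I{\left(h \right)} = -6 + \frac{4 + h}{h}$ ($I{\left(h \right)} = -4 + 2 \frac{h + 4}{h + h} + 2 \left(-1\right) = -4 + 2 \frac{4 + h}{2 h} - 2 = -4 + \frac{4 + h}{h} - 2 = -6 + \frac{4 + h}{h}$)
$K{\left(y \right)} = -5 + \frac{4}{2 y^{2} + 6 y}$ ($K{\left(y \right)} = -5 + \frac{4}{\left(y^{2} + 6 y\right) + y y} = -5 + \frac{4}{\left(y^{2} + 6 y\right) + y^{2}} = -5 + \frac{4}{2 y^{2} + 6 y}$)
$K{\left(b \right)} - 219 = \frac{2 - - 65 \left(3 - 13\right)}{\left(-13\right) \left(3 - 13\right)} - 219 = - \frac{2 - \left(-65\right) \left(-10\right)}{13 \left(-10\right)} - 219 = \left(- \frac{1}{13}\right) \left(- \frac{1}{10}\right) \left(2 - 650\right) - 219 = \left(- \frac{1}{13}\right) \left(- \frac{1}{10}\right) \left(-648\right) - 219 = - \frac{324}{65} - 219 = - \frac{14559}{65}$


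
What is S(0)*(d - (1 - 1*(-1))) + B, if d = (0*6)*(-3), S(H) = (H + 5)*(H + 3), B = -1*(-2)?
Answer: -28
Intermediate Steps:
B = 2
S(H) = (3 + H)*(5 + H) (S(H) = (5 + H)*(3 + H) = (3 + H)*(5 + H))
d = 0 (d = 0*(-3) = 0)
S(0)*(d - (1 - 1*(-1))) + B = (15 + 0**2 + 8*0)*(0 - (1 - 1*(-1))) + 2 = (15 + 0 + 0)*(0 - (1 + 1)) + 2 = 15*(0 - 1*2) + 2 = 15*(0 - 2) + 2 = 15*(-2) + 2 = -30 + 2 = -28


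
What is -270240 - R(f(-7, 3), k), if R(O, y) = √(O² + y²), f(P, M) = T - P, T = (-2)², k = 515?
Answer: -270240 - √265346 ≈ -2.7076e+5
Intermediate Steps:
T = 4
f(P, M) = 4 - P
-270240 - R(f(-7, 3), k) = -270240 - √((4 - 1*(-7))² + 515²) = -270240 - √((4 + 7)² + 265225) = -270240 - √(11² + 265225) = -270240 - √(121 + 265225) = -270240 - √265346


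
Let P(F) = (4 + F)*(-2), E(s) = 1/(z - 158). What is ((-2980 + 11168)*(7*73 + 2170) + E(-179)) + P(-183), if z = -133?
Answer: 6388144325/291 ≈ 2.1952e+7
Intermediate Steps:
E(s) = -1/291 (E(s) = 1/(-133 - 158) = 1/(-291) = -1/291)
P(F) = -8 - 2*F
((-2980 + 11168)*(7*73 + 2170) + E(-179)) + P(-183) = ((-2980 + 11168)*(7*73 + 2170) - 1/291) + (-8 - 2*(-183)) = (8188*(511 + 2170) - 1/291) + (-8 + 366) = (8188*2681 - 1/291) + 358 = (21952028 - 1/291) + 358 = 6388040147/291 + 358 = 6388144325/291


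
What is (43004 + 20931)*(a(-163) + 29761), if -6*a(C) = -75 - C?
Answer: 5705495465/3 ≈ 1.9018e+9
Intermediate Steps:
a(C) = 25/2 + C/6 (a(C) = -(-75 - C)/6 = 25/2 + C/6)
(43004 + 20931)*(a(-163) + 29761) = (43004 + 20931)*((25/2 + (⅙)*(-163)) + 29761) = 63935*((25/2 - 163/6) + 29761) = 63935*(-44/3 + 29761) = 63935*(89239/3) = 5705495465/3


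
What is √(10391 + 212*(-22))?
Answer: √5727 ≈ 75.677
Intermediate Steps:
√(10391 + 212*(-22)) = √(10391 - 4664) = √5727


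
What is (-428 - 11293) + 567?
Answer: -11154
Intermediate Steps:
(-428 - 11293) + 567 = -11721 + 567 = -11154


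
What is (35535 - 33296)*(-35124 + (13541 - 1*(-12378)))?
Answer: -20609995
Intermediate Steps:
(35535 - 33296)*(-35124 + (13541 - 1*(-12378))) = 2239*(-35124 + (13541 + 12378)) = 2239*(-35124 + 25919) = 2239*(-9205) = -20609995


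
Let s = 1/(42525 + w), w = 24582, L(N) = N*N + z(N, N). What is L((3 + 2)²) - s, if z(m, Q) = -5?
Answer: 41606339/67107 ≈ 620.00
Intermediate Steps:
L(N) = -5 + N² (L(N) = N*N - 5 = N² - 5 = -5 + N²)
s = 1/67107 (s = 1/(42525 + 24582) = 1/67107 ≈ 1.4902e-5)
L((3 + 2)²) - s = (-5 + ((3 + 2)²)²) - 1*1/67107 = (-5 + (5²)²) - 1/67107 = (-5 + 25²) - 1/67107 = (-5 + 625) - 1/67107 = 620 - 1/67107 = 41606339/67107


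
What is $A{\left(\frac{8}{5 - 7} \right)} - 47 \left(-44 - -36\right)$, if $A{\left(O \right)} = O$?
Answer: $372$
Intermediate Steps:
$A{\left(\frac{8}{5 - 7} \right)} - 47 \left(-44 - -36\right) = \frac{8}{5 - 7} - 47 \left(-44 - -36\right) = \frac{8}{5 - 7} - 47 \left(-44 + 36\right) = \frac{8}{-2} - -376 = 8 \left(- \frac{1}{2}\right) + 376 = -4 + 376 = 372$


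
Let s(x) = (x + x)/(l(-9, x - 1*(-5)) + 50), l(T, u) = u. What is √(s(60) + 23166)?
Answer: √12255366/23 ≈ 152.21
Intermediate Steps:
s(x) = 2*x/(55 + x) (s(x) = (x + x)/((x - 1*(-5)) + 50) = (2*x)/((x + 5) + 50) = (2*x)/((5 + x) + 50) = (2*x)/(55 + x) = 2*x/(55 + x))
√(s(60) + 23166) = √(2*60/(55 + 60) + 23166) = √(2*60/115 + 23166) = √(2*60*(1/115) + 23166) = √(24/23 + 23166) = √(532842/23) = √12255366/23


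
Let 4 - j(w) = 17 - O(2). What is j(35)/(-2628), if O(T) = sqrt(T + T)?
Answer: 11/2628 ≈ 0.0041857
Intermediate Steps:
O(T) = sqrt(2)*sqrt(T) (O(T) = sqrt(2*T) = sqrt(2)*sqrt(T))
j(w) = -11 (j(w) = 4 - (17 - sqrt(2)*sqrt(2)) = 4 - (17 - 1*2) = 4 - (17 - 2) = 4 - 1*15 = 4 - 15 = -11)
j(35)/(-2628) = -11/(-2628) = -11*(-1/2628) = 11/2628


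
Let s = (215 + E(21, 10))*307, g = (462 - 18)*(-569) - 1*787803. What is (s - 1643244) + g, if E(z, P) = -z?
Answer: -2624125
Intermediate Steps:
g = -1040439 (g = 444*(-569) - 787803 = -252636 - 787803 = -1040439)
s = 59558 (s = (215 - 1*21)*307 = (215 - 21)*307 = 194*307 = 59558)
(s - 1643244) + g = (59558 - 1643244) - 1040439 = -1583686 - 1040439 = -2624125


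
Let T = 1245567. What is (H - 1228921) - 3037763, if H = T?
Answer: -3021117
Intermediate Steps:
H = 1245567
(H - 1228921) - 3037763 = (1245567 - 1228921) - 3037763 = 16646 - 3037763 = -3021117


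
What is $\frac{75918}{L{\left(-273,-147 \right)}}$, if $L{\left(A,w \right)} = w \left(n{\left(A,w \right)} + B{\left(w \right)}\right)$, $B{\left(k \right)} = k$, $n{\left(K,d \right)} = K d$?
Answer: $- \frac{12653}{979608} \approx -0.012916$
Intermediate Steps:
$L{\left(A,w \right)} = w \left(w + A w\right)$ ($L{\left(A,w \right)} = w \left(A w + w\right) = w \left(w + A w\right)$)
$\frac{75918}{L{\left(-273,-147 \right)}} = \frac{75918}{\left(-147\right)^{2} \left(1 - 273\right)} = \frac{75918}{21609 \left(-272\right)} = \frac{75918}{-5877648} = 75918 \left(- \frac{1}{5877648}\right) = - \frac{12653}{979608}$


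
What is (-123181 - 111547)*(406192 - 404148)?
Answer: -479784032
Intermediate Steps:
(-123181 - 111547)*(406192 - 404148) = -234728*2044 = -479784032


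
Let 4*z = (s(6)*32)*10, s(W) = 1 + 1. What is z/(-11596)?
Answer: -40/2899 ≈ -0.013798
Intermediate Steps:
s(W) = 2
z = 160 (z = ((2*32)*10)/4 = (64*10)/4 = (¼)*640 = 160)
z/(-11596) = 160/(-11596) = 160*(-1/11596) = -40/2899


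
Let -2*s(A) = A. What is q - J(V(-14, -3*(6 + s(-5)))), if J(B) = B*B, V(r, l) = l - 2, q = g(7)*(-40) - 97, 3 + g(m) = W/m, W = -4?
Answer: -19891/28 ≈ -710.39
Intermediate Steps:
g(m) = -3 - 4/m
s(A) = -A/2
q = 321/7 (q = (-3 - 4/7)*(-40) - 97 = -25/7*(-40) - 97 = 1000/7 - 97 = 321/7 ≈ 45.857)
V(r, l) = -2 + l
J(B) = B²
q - J(V(-14, -3*(6 + s(-5)))) = 321/7 - (-2 - 3*(6 - ½*(-5)))² = 321/7 - (-2 - 3*(6 + 5/2))² = 321/7 - (-2 - 3*17/2)² = 321/7 - (-2 - 51/2)² = 321/7 - (-55/2)² = 321/7 - 1*3025/4 = 321/7 - 3025/4 = -19891/28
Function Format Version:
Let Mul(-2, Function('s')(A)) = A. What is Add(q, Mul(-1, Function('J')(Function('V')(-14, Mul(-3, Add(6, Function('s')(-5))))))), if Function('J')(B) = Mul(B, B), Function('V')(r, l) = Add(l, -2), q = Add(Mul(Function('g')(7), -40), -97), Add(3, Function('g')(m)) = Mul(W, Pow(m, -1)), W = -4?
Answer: Rational(-19891, 28) ≈ -710.39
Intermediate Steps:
Function('g')(m) = Add(-3, Mul(-4, Pow(m, -1)))
Function('s')(A) = Mul(Rational(-1, 2), A)
q = Rational(321, 7) (q = Add(Mul(Add(-3, Mul(-4, Pow(7, -1))), -40), -97) = Add(Mul(Add(-3, Mul(-4, Rational(1, 7))), -40), -97) = Add(Mul(Add(-3, Rational(-4, 7)), -40), -97) = Add(Mul(Rational(-25, 7), -40), -97) = Add(Rational(1000, 7), -97) = Rational(321, 7) ≈ 45.857)
Function('V')(r, l) = Add(-2, l)
Function('J')(B) = Pow(B, 2)
Add(q, Mul(-1, Function('J')(Function('V')(-14, Mul(-3, Add(6, Function('s')(-5))))))) = Add(Rational(321, 7), Mul(-1, Pow(Add(-2, Mul(-3, Add(6, Mul(Rational(-1, 2), -5)))), 2))) = Add(Rational(321, 7), Mul(-1, Pow(Add(-2, Mul(-3, Add(6, Rational(5, 2)))), 2))) = Add(Rational(321, 7), Mul(-1, Pow(Add(-2, Mul(-3, Rational(17, 2))), 2))) = Add(Rational(321, 7), Mul(-1, Pow(Add(-2, Rational(-51, 2)), 2))) = Add(Rational(321, 7), Mul(-1, Pow(Rational(-55, 2), 2))) = Add(Rational(321, 7), Mul(-1, Rational(3025, 4))) = Add(Rational(321, 7), Rational(-3025, 4)) = Rational(-19891, 28)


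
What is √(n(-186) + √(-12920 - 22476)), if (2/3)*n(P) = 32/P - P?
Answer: √(267871 + 1922*I*√8849)/31 ≈ 17.536 + 5.3643*I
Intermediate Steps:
n(P) = 48/P - 3*P/2 (n(P) = 3*(32/P - P)/2 = 3*(-P + 32/P)/2 = 48/P - 3*P/2)
√(n(-186) + √(-12920 - 22476)) = √((48/(-186) - 3/2*(-186)) + √(-12920 - 22476)) = √((48*(-1/186) + 279) + √(-35396)) = √((-8/31 + 279) + 2*I*√8849) = √(8641/31 + 2*I*√8849)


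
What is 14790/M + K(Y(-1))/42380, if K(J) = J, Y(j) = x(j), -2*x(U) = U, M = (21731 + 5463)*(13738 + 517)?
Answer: 164125087/3285725383720 ≈ 4.9951e-5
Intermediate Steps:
M = 387650470 (M = 27194*14255 = 387650470)
x(U) = -U/2
Y(j) = -j/2
14790/M + K(Y(-1))/42380 = 14790/387650470 - 1/2*(-1)/42380 = 14790*(1/387650470) + (1/2)*(1/42380) = 1479/38765047 + 1/84760 = 164125087/3285725383720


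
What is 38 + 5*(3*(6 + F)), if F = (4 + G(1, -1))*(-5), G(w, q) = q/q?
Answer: -247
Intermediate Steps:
G(w, q) = 1
F = -25 (F = (4 + 1)*(-5) = 5*(-5) = -25)
38 + 5*(3*(6 + F)) = 38 + 5*(3*(6 - 25)) = 38 + 5*(3*(-19)) = 38 + 5*(-57) = 38 - 285 = -247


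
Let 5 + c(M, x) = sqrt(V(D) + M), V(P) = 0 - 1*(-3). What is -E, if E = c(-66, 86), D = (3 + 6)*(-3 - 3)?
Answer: 5 - 3*I*sqrt(7) ≈ 5.0 - 7.9373*I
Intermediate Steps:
D = -54 (D = 9*(-6) = -54)
V(P) = 3 (V(P) = 0 + 3 = 3)
c(M, x) = -5 + sqrt(3 + M)
E = -5 + 3*I*sqrt(7) (E = -5 + sqrt(3 - 66) = -5 + sqrt(-63) = -5 + 3*I*sqrt(7) ≈ -5.0 + 7.9373*I)
-E = -(-5 + 3*I*sqrt(7)) = 5 - 3*I*sqrt(7)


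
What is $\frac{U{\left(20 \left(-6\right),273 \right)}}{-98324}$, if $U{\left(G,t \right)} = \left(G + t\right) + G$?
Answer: $- \frac{33}{98324} \approx -0.00033562$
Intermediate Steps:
$U{\left(G,t \right)} = t + 2 G$
$\frac{U{\left(20 \left(-6\right),273 \right)}}{-98324} = \frac{273 + 2 \cdot 20 \left(-6\right)}{-98324} = \left(273 + 2 \left(-120\right)\right) \left(- \frac{1}{98324}\right) = \left(273 - 240\right) \left(- \frac{1}{98324}\right) = 33 \left(- \frac{1}{98324}\right) = - \frac{33}{98324}$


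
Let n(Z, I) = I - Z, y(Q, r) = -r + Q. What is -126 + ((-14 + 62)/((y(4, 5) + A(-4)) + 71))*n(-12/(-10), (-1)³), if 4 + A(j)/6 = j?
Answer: -654/5 ≈ -130.80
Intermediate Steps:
A(j) = -24 + 6*j
y(Q, r) = Q - r
-126 + ((-14 + 62)/((y(4, 5) + A(-4)) + 71))*n(-12/(-10), (-1)³) = -126 + ((-14 + 62)/(((4 - 1*5) + (-24 + 6*(-4))) + 71))*((-1)³ - (-12)/(-10)) = -126 + (48/(((4 - 5) + (-24 - 24)) + 71))*(-1 - (-12)*(-1)/10) = -126 + (48/((-1 - 48) + 71))*(-1 - 1*6/5) = -126 + (48/(-49 + 71))*(-1 - 6/5) = -126 + (48/22)*(-11/5) = -126 + (48*(1/22))*(-11/5) = -126 + (24/11)*(-11/5) = -126 - 24/5 = -654/5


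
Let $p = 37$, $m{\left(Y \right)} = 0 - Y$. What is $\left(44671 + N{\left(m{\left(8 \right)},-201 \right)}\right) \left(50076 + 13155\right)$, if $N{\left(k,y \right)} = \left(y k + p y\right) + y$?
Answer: $2443309071$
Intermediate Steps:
$m{\left(Y \right)} = - Y$
$N{\left(k,y \right)} = 38 y + k y$ ($N{\left(k,y \right)} = \left(y k + 37 y\right) + y = \left(k y + 37 y\right) + y = \left(37 y + k y\right) + y = 38 y + k y$)
$\left(44671 + N{\left(m{\left(8 \right)},-201 \right)}\right) \left(50076 + 13155\right) = \left(44671 - 201 \left(38 - 8\right)\right) \left(50076 + 13155\right) = \left(44671 - 201 \left(38 - 8\right)\right) 63231 = \left(44671 - 6030\right) 63231 = 38641 \cdot 63231 = 2443309071$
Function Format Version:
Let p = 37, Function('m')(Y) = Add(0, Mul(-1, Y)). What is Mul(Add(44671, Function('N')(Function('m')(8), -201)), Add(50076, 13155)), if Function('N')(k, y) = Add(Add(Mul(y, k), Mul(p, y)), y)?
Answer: 2443309071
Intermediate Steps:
Function('m')(Y) = Mul(-1, Y)
Function('N')(k, y) = Add(Mul(38, y), Mul(k, y)) (Function('N')(k, y) = Add(Add(Mul(y, k), Mul(37, y)), y) = Add(Add(Mul(k, y), Mul(37, y)), y) = Add(Add(Mul(37, y), Mul(k, y)), y) = Add(Mul(38, y), Mul(k, y)))
Mul(Add(44671, Function('N')(Function('m')(8), -201)), Add(50076, 13155)) = Mul(Add(44671, Mul(-201, Add(38, Mul(-1, 8)))), Add(50076, 13155)) = Mul(Add(44671, Mul(-201, Add(38, -8))), 63231) = Mul(Add(44671, Mul(-201, 30)), 63231) = Mul(Add(44671, -6030), 63231) = Mul(38641, 63231) = 2443309071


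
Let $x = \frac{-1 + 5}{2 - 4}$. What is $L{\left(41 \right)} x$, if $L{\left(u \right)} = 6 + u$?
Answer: $-94$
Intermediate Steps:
$x = -2$ ($x = \frac{4}{-2} = 4 \left(- \frac{1}{2}\right) = -2$)
$L{\left(41 \right)} x = \left(6 + 41\right) \left(-2\right) = 47 \left(-2\right) = -94$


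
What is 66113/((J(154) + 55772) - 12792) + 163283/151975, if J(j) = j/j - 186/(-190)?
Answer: 1621246216129/620557693800 ≈ 2.6126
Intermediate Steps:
J(j) = 188/95 (J(j) = 1 - 186*(-1/190) = 1 + 93/95 = 188/95)
66113/((J(154) + 55772) - 12792) + 163283/151975 = 66113/((188/95 + 55772) - 12792) + 163283/151975 = 66113/(5298528/95 - 12792) + 163283*(1/151975) = 66113/(4083288/95) + 163283/151975 = 66113*(95/4083288) + 163283/151975 = 6280735/4083288 + 163283/151975 = 1621246216129/620557693800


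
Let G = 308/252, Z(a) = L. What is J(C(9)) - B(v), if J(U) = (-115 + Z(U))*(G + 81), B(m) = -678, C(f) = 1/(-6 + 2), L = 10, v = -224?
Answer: -23866/3 ≈ -7955.3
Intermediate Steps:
Z(a) = 10
G = 11/9 (G = 308*(1/252) = 11/9 ≈ 1.2222)
C(f) = -1/4 (C(f) = 1/(-4) = -1/4)
J(U) = -25900/3 (J(U) = (-115 + 10)*(11/9 + 81) = -105*740/9 = -25900/3)
J(C(9)) - B(v) = -25900/3 - 1*(-678) = -25900/3 + 678 = -23866/3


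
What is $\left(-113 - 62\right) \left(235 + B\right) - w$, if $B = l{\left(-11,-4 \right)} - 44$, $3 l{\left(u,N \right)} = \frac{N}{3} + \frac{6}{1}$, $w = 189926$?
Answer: $- \frac{2012609}{9} \approx -2.2362 \cdot 10^{5}$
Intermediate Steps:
$l{\left(u,N \right)} = 2 + \frac{N}{9}$ ($l{\left(u,N \right)} = \frac{\frac{N}{3} + \frac{6}{1}}{3} = \frac{N \frac{1}{3} + 6 \cdot 1}{3} = \frac{\frac{N}{3} + 6}{3} = \frac{6 + \frac{N}{3}}{3} = 2 + \frac{N}{9}$)
$B = - \frac{382}{9}$ ($B = \left(2 + \frac{1}{9} \left(-4\right)\right) - 44 = \left(2 - \frac{4}{9}\right) - 44 = \frac{14}{9} - 44 = - \frac{382}{9} \approx -42.444$)
$\left(-113 - 62\right) \left(235 + B\right) - w = \left(-113 - 62\right) \left(235 - \frac{382}{9}\right) - 189926 = \left(-113 - 62\right) \frac{1733}{9} - 189926 = \left(-175\right) \frac{1733}{9} - 189926 = - \frac{303275}{9} - 189926 = - \frac{2012609}{9}$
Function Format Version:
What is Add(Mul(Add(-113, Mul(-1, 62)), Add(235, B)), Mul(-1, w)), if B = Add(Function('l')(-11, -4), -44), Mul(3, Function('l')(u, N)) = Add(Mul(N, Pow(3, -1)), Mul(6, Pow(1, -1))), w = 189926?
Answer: Rational(-2012609, 9) ≈ -2.2362e+5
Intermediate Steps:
Function('l')(u, N) = Add(2, Mul(Rational(1, 9), N)) (Function('l')(u, N) = Mul(Rational(1, 3), Add(Mul(N, Pow(3, -1)), Mul(6, Pow(1, -1)))) = Mul(Rational(1, 3), Add(Mul(N, Rational(1, 3)), Mul(6, 1))) = Mul(Rational(1, 3), Add(Mul(Rational(1, 3), N), 6)) = Mul(Rational(1, 3), Add(6, Mul(Rational(1, 3), N))) = Add(2, Mul(Rational(1, 9), N)))
B = Rational(-382, 9) (B = Add(Add(2, Mul(Rational(1, 9), -4)), -44) = Add(Add(2, Rational(-4, 9)), -44) = Add(Rational(14, 9), -44) = Rational(-382, 9) ≈ -42.444)
Add(Mul(Add(-113, Mul(-1, 62)), Add(235, B)), Mul(-1, w)) = Add(Mul(Add(-113, Mul(-1, 62)), Add(235, Rational(-382, 9))), Mul(-1, 189926)) = Add(Mul(Add(-113, -62), Rational(1733, 9)), -189926) = Add(Mul(-175, Rational(1733, 9)), -189926) = Add(Rational(-303275, 9), -189926) = Rational(-2012609, 9)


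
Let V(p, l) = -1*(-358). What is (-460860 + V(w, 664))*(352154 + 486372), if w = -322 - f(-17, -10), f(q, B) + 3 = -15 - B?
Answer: -386142900052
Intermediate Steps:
f(q, B) = -18 - B (f(q, B) = -3 + (-15 - B) = -18 - B)
w = -314 (w = -322 - (-18 - 1*(-10)) = -322 - (-18 + 10) = -322 - 1*(-8) = -322 + 8 = -314)
V(p, l) = 358
(-460860 + V(w, 664))*(352154 + 486372) = (-460860 + 358)*(352154 + 486372) = -460502*838526 = -386142900052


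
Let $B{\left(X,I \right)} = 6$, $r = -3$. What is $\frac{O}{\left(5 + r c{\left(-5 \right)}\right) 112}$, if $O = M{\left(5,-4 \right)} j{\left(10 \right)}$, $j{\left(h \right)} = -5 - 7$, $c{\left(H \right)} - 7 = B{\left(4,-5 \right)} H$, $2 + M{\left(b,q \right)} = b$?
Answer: $- \frac{9}{2072} \approx -0.0043436$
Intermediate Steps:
$M{\left(b,q \right)} = -2 + b$
$c{\left(H \right)} = 7 + 6 H$
$j{\left(h \right)} = -12$ ($j{\left(h \right)} = -5 - 7 = -12$)
$O = -36$ ($O = \left(-2 + 5\right) \left(-12\right) = 3 \left(-12\right) = -36$)
$\frac{O}{\left(5 + r c{\left(-5 \right)}\right) 112} = \frac{1}{\left(5 - 3 \left(7 + 6 \left(-5\right)\right)\right) 112} \left(-36\right) = \frac{1}{\left(5 - 3 \left(7 - 30\right)\right) 112} \left(-36\right) = \frac{1}{\left(5 - -69\right) 112} \left(-36\right) = \frac{1}{\left(5 + 69\right) 112} \left(-36\right) = \frac{1}{74 \cdot 112} \left(-36\right) = \frac{1}{8288} \left(-36\right) = - \frac{9}{2072}$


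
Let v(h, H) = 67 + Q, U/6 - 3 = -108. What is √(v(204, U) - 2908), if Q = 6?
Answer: 9*I*√35 ≈ 53.245*I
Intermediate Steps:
U = -630 (U = 18 + 6*(-108) = 18 - 648 = -630)
v(h, H) = 73 (v(h, H) = 67 + 6 = 73)
√(v(204, U) - 2908) = √(73 - 2908) = √(-2835) = 9*I*√35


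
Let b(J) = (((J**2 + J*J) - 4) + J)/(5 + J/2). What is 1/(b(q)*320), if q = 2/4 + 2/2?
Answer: 23/2560 ≈ 0.0089844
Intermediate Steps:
q = 3/2 (q = 2*(1/4) + 2*(1/2) = 1/2 + 1 = 3/2 ≈ 1.5000)
b(J) = (-4 + J + 2*J**2)/(5 + J/2) (b(J) = (((J**2 + J**2) - 4) + J)/(5 + J*(1/2)) = ((2*J**2 - 4) + J)/(5 + J/2) = ((-4 + 2*J**2) + J)/(5 + J/2) = (-4 + J + 2*J**2)/(5 + J/2))
1/(b(q)*320) = 1/((2*(-4 + 3/2 + 2*(3/2)**2)/(10 + 3/2))*320) = 1/((2*(-4 + 3/2 + 2*(9/4))/(23/2))*320) = 1/((2*(2/23)*(-4 + 3/2 + 9/2))*320) = 1/((2*(2/23)*2)*320) = 1/((8/23)*320) = 1/(2560/23) = 23/2560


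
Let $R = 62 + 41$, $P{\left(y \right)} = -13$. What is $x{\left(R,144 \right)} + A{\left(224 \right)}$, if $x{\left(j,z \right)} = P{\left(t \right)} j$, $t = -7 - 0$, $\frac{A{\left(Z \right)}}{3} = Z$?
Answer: $-667$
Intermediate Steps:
$A{\left(Z \right)} = 3 Z$
$t = -7$ ($t = -7 + 0 = -7$)
$R = 103$
$x{\left(j,z \right)} = - 13 j$
$x{\left(R,144 \right)} + A{\left(224 \right)} = \left(-13\right) 103 + 3 \cdot 224 = -1339 + 672 = -667$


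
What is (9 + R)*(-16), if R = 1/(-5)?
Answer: -704/5 ≈ -140.80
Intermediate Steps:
R = -⅕ ≈ -0.20000
(9 + R)*(-16) = (9 - ⅕)*(-16) = (44/5)*(-16) = -704/5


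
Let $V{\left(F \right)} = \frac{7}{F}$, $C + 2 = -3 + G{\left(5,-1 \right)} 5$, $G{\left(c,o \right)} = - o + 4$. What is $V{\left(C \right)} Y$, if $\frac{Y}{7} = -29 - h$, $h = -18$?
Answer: $- \frac{539}{20} \approx -26.95$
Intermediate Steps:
$G{\left(c,o \right)} = 4 - o$
$C = 20$ ($C = -2 - \left(3 - \left(4 - -1\right) 5\right) = -2 - \left(3 - \left(4 + 1\right) 5\right) = -2 + \left(-3 + 5 \cdot 5\right) = -2 + \left(-3 + 25\right) = -2 + 22 = 20$)
$Y = -77$ ($Y = 7 \left(-29 - -18\right) = 7 \left(-29 + 18\right) = 7 \left(-11\right) = -77$)
$V{\left(C \right)} Y = \frac{7}{20} \left(-77\right) = - \frac{539}{20}$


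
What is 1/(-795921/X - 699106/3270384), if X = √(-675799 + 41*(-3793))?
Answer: -13146484191048/46864204226475408803 - 706565622711312*I*√5773/46864204226475408803 ≈ -2.8052e-7 - 0.0011455*I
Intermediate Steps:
X = 12*I*√5773 (X = √(-675799 - 155513) = √(-831312) = 12*I*√5773 ≈ 911.76*I)
1/(-795921/X - 699106/3270384) = 1/(-795921*(-I*√5773/69276) - 699106/3270384) = 1/(-(-1057)*I*√5773/92 - 699106*1/3270384) = 1/(1057*I*√5773/92 - 349553/1635192) = 1/(-349553/1635192 + 1057*I*√5773/92)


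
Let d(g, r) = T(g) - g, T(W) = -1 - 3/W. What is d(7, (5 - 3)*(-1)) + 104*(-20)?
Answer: -14619/7 ≈ -2088.4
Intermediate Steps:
T(W) = -1 - 3/W
d(g, r) = -g + (-3 - g)/g (d(g, r) = (-3 - g)/g - g = -g + (-3 - g)/g)
d(7, (5 - 3)*(-1)) + 104*(-20) = (-1 - 1*7 - 3/7) + 104*(-20) = (-1 - 7 - 3*⅐) - 2080 = (-1 - 7 - 3/7) - 2080 = -59/7 - 2080 = -14619/7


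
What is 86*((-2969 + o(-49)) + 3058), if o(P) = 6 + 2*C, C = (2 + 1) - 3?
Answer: 8170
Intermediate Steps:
C = 0 (C = 3 - 3 = 0)
o(P) = 6 (o(P) = 6 + 2*0 = 6 + 0 = 6)
86*((-2969 + o(-49)) + 3058) = 86*((-2969 + 6) + 3058) = 86*(-2963 + 3058) = 86*95 = 8170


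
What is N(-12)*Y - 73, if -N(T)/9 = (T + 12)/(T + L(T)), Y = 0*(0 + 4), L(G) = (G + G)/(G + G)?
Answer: -73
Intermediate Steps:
L(G) = 1 (L(G) = (2*G)/((2*G)) = (2*G)*(1/(2*G)) = 1)
Y = 0 (Y = 0*4 = 0)
N(T) = -9*(12 + T)/(1 + T) (N(T) = -9*(T + 12)/(T + 1) = -9*(12 + T)/(1 + T))
N(-12)*Y - 73 = (9*(-12 - 1*(-12))/(1 - 12))*0 - 73 = (9*(-12 + 12)/(-11))*0 - 73 = (9*(-1/11)*0)*0 - 73 = 0*0 - 73 = 0 - 73 = -73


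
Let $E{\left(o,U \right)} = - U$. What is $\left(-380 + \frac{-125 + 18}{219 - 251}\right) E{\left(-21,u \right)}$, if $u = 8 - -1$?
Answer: $\frac{108477}{32} \approx 3389.9$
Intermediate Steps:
$u = 9$ ($u = 8 + 1 = 9$)
$\left(-380 + \frac{-125 + 18}{219 - 251}\right) E{\left(-21,u \right)} = \left(-380 + \frac{-125 + 18}{219 - 251}\right) \left(\left(-1\right) 9\right) = \left(-380 - \frac{107}{-32}\right) \left(-9\right) = \left(-380 - - \frac{107}{32}\right) \left(-9\right) = \left(-380 + \frac{107}{32}\right) \left(-9\right) = \left(- \frac{12053}{32}\right) \left(-9\right) = \frac{108477}{32}$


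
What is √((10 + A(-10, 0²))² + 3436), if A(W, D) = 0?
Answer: 4*√221 ≈ 59.464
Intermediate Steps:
√((10 + A(-10, 0²))² + 3436) = √((10 + 0)² + 3436) = √(10² + 3436) = √(100 + 3436) = √3536 = 4*√221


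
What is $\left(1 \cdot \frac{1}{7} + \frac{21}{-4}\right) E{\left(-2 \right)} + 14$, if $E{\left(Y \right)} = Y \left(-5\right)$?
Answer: $- \frac{519}{14} \approx -37.071$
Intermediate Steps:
$E{\left(Y \right)} = - 5 Y$
$\left(1 \cdot \frac{1}{7} + \frac{21}{-4}\right) E{\left(-2 \right)} + 14 = \left(1 \cdot \frac{1}{7} + \frac{21}{-4}\right) \left(\left(-5\right) \left(-2\right)\right) + 14 = \left(1 \cdot \frac{1}{7} + 21 \left(- \frac{1}{4}\right)\right) 10 + 14 = \left(\frac{1}{7} - \frac{21}{4}\right) 10 + 14 = \left(- \frac{143}{28}\right) 10 + 14 = - \frac{715}{14} + 14 = - \frac{519}{14}$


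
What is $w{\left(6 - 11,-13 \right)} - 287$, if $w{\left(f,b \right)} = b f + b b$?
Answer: $-53$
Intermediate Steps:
$w{\left(f,b \right)} = b^{2} + b f$ ($w{\left(f,b \right)} = b f + b^{2} = b^{2} + b f$)
$w{\left(6 - 11,-13 \right)} - 287 = - 13 \left(-13 + \left(6 - 11\right)\right) - 287 = - 13 \left(-13 - 5\right) - 287 = \left(-13\right) \left(-18\right) - 287 = 234 - 287 = -53$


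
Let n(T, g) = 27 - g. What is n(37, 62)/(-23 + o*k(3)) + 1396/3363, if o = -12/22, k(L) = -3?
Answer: 324563/158061 ≈ 2.0534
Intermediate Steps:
o = -6/11 (o = -12*1/22 = -6/11 ≈ -0.54545)
n(37, 62)/(-23 + o*k(3)) + 1396/3363 = (27 - 1*62)/(-23 - 6/11*(-3)) + 1396/3363 = (27 - 62)/(-23 + 18/11) + 1396*(1/3363) = -35/(-235/11) + 1396/3363 = -35*(-11/235) + 1396/3363 = 77/47 + 1396/3363 = 324563/158061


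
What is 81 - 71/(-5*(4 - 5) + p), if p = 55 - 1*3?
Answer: 4546/57 ≈ 79.754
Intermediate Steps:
p = 52 (p = 55 - 3 = 52)
81 - 71/(-5*(4 - 5) + p) = 81 - 71/(-5*(4 - 5) + 52) = 81 - 71/(-5*(-1) + 52) = 81 - 71/(5 + 52) = 81 - 71/57 = 4546/57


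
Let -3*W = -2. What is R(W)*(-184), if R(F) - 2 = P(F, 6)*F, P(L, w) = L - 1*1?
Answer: -2944/9 ≈ -327.11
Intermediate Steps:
W = 2/3 (W = -1/3*(-2) = 2/3 ≈ 0.66667)
P(L, w) = -1 + L (P(L, w) = L - 1 = -1 + L)
R(F) = 2 + F*(-1 + F) (R(F) = 2 + (-1 + F)*F = 2 + F*(-1 + F))
R(W)*(-184) = (2 + 2*(-1 + 2/3)/3)*(-184) = (2 + (2/3)*(-1/3))*(-184) = (2 - 2/9)*(-184) = (16/9)*(-184) = -2944/9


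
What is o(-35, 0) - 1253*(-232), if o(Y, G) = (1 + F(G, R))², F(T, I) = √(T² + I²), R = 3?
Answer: 290712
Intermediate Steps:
F(T, I) = √(I² + T²)
o(Y, G) = (1 + √(9 + G²))² (o(Y, G) = (1 + √(3² + G²))² = (1 + √(9 + G²))²)
o(-35, 0) - 1253*(-232) = (1 + √(9 + 0²))² - 1253*(-232) = (1 + √(9 + 0))² + 290696 = (1 + √9)² + 290696 = (1 + 3)² + 290696 = 4² + 290696 = 16 + 290696 = 290712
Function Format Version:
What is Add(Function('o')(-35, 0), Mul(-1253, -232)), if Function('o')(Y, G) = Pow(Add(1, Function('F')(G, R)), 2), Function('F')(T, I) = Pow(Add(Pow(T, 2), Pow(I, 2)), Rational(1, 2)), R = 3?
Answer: 290712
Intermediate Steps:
Function('F')(T, I) = Pow(Add(Pow(I, 2), Pow(T, 2)), Rational(1, 2))
Function('o')(Y, G) = Pow(Add(1, Pow(Add(9, Pow(G, 2)), Rational(1, 2))), 2) (Function('o')(Y, G) = Pow(Add(1, Pow(Add(Pow(3, 2), Pow(G, 2)), Rational(1, 2))), 2) = Pow(Add(1, Pow(Add(9, Pow(G, 2)), Rational(1, 2))), 2))
Add(Function('o')(-35, 0), Mul(-1253, -232)) = Add(Pow(Add(1, Pow(Add(9, Pow(0, 2)), Rational(1, 2))), 2), Mul(-1253, -232)) = Add(Pow(Add(1, Pow(Add(9, 0), Rational(1, 2))), 2), 290696) = Add(Pow(Add(1, Pow(9, Rational(1, 2))), 2), 290696) = Add(Pow(Add(1, 3), 2), 290696) = Add(Pow(4, 2), 290696) = Add(16, 290696) = 290712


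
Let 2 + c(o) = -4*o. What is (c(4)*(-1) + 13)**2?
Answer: 961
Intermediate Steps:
c(o) = -2 - 4*o
(c(4)*(-1) + 13)**2 = ((-2 - 4*4)*(-1) + 13)**2 = ((-2 - 16)*(-1) + 13)**2 = (-18*(-1) + 13)**2 = (18 + 13)**2 = 31**2 = 961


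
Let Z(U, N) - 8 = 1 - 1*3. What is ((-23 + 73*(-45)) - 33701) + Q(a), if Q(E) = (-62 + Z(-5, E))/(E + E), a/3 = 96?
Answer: -2664655/72 ≈ -37009.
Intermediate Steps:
a = 288 (a = 3*96 = 288)
Z(U, N) = 6 (Z(U, N) = 8 + (1 - 1*3) = 8 + (1 - 3) = 8 - 2 = 6)
Q(E) = -28/E (Q(E) = (-62 + 6)/(E + E) = -56*1/(2*E) = -28/E)
((-23 + 73*(-45)) - 33701) + Q(a) = ((-23 + 73*(-45)) - 33701) - 28/288 = ((-23 - 3285) - 33701) - 28*1/288 = (-3308 - 33701) - 7/72 = -37009 - 7/72 = -2664655/72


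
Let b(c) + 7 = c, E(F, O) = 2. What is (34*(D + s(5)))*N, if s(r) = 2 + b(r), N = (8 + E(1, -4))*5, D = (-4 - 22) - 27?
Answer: -90100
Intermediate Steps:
b(c) = -7 + c
D = -53 (D = -26 - 27 = -53)
N = 50 (N = (8 + 2)*5 = 10*5 = 50)
s(r) = -5 + r (s(r) = 2 + (-7 + r) = -5 + r)
(34*(D + s(5)))*N = (34*(-53 + (-5 + 5)))*50 = (34*(-53 + 0))*50 = (34*(-53))*50 = -1802*50 = -90100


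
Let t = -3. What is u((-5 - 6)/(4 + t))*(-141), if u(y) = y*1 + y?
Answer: 3102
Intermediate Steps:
u(y) = 2*y (u(y) = y + y = 2*y)
u((-5 - 6)/(4 + t))*(-141) = (2*((-5 - 6)/(4 - 3)))*(-141) = (2*(-11/1))*(-141) = (2*(-11*1))*(-141) = (2*(-11))*(-141) = -22*(-141) = 3102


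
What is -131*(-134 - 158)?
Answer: 38252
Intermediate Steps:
-131*(-134 - 158) = -131*(-292) = 38252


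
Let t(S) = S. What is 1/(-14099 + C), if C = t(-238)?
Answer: -1/14337 ≈ -6.9750e-5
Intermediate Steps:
C = -238
1/(-14099 + C) = 1/(-14099 - 238) = 1/(-14337) = -1/14337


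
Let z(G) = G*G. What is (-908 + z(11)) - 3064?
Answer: -3851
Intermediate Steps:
z(G) = G²
(-908 + z(11)) - 3064 = (-908 + 11²) - 3064 = (-908 + 121) - 3064 = -787 - 3064 = -3851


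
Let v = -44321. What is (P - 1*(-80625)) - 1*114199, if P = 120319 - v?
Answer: 131066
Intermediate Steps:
P = 164640 (P = 120319 - 1*(-44321) = 120319 + 44321 = 164640)
(P - 1*(-80625)) - 1*114199 = (164640 - 1*(-80625)) - 1*114199 = (164640 + 80625) - 114199 = 245265 - 114199 = 131066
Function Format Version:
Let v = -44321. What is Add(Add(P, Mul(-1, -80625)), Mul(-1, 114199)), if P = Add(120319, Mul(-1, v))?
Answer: 131066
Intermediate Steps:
P = 164640 (P = Add(120319, Mul(-1, -44321)) = Add(120319, 44321) = 164640)
Add(Add(P, Mul(-1, -80625)), Mul(-1, 114199)) = Add(Add(164640, Mul(-1, -80625)), Mul(-1, 114199)) = Add(Add(164640, 80625), -114199) = Add(245265, -114199) = 131066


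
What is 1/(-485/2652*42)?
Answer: -442/3395 ≈ -0.13019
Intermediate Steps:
1/(-485/2652*42) = 1/(-3395/442) = -442/3395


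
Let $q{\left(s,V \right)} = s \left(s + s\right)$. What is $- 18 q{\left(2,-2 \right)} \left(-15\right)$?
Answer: $2160$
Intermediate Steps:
$q{\left(s,V \right)} = 2 s^{2}$ ($q{\left(s,V \right)} = s 2 s = 2 s^{2}$)
$- 18 q{\left(2,-2 \right)} \left(-15\right) = - 18 \cdot 2 \cdot 2^{2} \left(-15\right) = - 18 \cdot 2 \cdot 4 \left(-15\right) = \left(-18\right) 8 \left(-15\right) = \left(-144\right) \left(-15\right) = 2160$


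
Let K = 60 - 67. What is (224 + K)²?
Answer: 47089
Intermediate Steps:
K = -7
(224 + K)² = (224 - 7)² = 217² = 47089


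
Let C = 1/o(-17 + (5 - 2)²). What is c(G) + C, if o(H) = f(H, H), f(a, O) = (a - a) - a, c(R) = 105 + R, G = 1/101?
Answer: 84949/808 ≈ 105.13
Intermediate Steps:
G = 1/101 ≈ 0.0099010
f(a, O) = -a (f(a, O) = 0 - a = -a)
o(H) = -H
C = ⅛ (C = 1/(-(-17 + (5 - 2)²)) = 1/(-(-17 + 3²)) = 1/(-(-17 + 9)) = 1/(-1*(-8)) = 1/8 = ⅛ ≈ 0.12500)
c(G) + C = (105 + 1/101) + ⅛ = 10606/101 + ⅛ = 84949/808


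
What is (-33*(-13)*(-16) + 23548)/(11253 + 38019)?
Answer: 4171/12318 ≈ 0.33861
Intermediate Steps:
(-33*(-13)*(-16) + 23548)/(11253 + 38019) = (429*(-16) + 23548)/49272 = (-6864 + 23548)*(1/49272) = 16684*(1/49272) = 4171/12318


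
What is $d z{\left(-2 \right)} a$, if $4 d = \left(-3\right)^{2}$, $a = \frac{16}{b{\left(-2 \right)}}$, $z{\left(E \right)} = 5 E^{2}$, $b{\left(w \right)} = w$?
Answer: $-360$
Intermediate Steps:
$a = -8$ ($a = \frac{16}{-2} = 16 \left(- \frac{1}{2}\right) = -8$)
$d = \frac{9}{4}$ ($d = \frac{\left(-3\right)^{2}}{4} = \frac{1}{4} \cdot 9 = \frac{9}{4} \approx 2.25$)
$d z{\left(-2 \right)} a = \frac{9 \cdot 5 \left(-2\right)^{2}}{4} \left(-8\right) = \frac{9 \cdot 5 \cdot 4}{4} \left(-8\right) = \frac{9}{4} \cdot 20 \left(-8\right) = 45 \left(-8\right) = -360$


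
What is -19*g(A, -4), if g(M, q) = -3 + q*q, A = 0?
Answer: -247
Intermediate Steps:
g(M, q) = -3 + q²
-19*g(A, -4) = -19*(-3 + (-4)²) = -19*(-3 + 16) = -19*13 = -247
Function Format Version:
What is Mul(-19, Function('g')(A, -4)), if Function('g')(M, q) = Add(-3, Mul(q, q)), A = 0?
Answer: -247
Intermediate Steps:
Function('g')(M, q) = Add(-3, Pow(q, 2))
Mul(-19, Function('g')(A, -4)) = Mul(-19, Add(-3, Pow(-4, 2))) = Mul(-19, Add(-3, 16)) = Mul(-19, 13) = -247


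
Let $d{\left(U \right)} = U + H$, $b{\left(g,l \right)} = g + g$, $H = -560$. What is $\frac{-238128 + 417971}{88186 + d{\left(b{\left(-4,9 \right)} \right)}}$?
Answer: $\frac{10579}{5154} \approx 2.0526$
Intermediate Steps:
$b{\left(g,l \right)} = 2 g$
$d{\left(U \right)} = -560 + U$ ($d{\left(U \right)} = U - 560 = -560 + U$)
$\frac{-238128 + 417971}{88186 + d{\left(b{\left(-4,9 \right)} \right)}} = \frac{-238128 + 417971}{88186 + \left(-560 + 2 \left(-4\right)\right)} = \frac{179843}{88186 - 568} = \frac{179843}{87618} = 179843 \cdot \frac{1}{87618} = \frac{10579}{5154}$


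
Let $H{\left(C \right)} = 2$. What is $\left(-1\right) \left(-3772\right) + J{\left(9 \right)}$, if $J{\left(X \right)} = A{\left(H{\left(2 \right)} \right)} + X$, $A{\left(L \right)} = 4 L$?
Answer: $3789$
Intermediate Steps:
$J{\left(X \right)} = 8 + X$ ($J{\left(X \right)} = 4 \cdot 2 + X = 8 + X$)
$\left(-1\right) \left(-3772\right) + J{\left(9 \right)} = \left(-1\right) \left(-3772\right) + \left(8 + 9\right) = 3772 + 17 = 3789$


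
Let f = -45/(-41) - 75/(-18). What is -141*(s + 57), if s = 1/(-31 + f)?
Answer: -50847561/6331 ≈ -8031.5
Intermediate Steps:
f = 1295/246 (f = -45*(-1/41) - 75*(-1/18) = 45/41 + 25/6 = 1295/246 ≈ 5.2642)
s = -246/6331 (s = 1/(-31 + 1295/246) = 1/(-6331/246) = -246/6331 ≈ -0.038856)
-141*(s + 57) = -141*(-246/6331 + 57) = -141*360621/6331 = -50847561/6331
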